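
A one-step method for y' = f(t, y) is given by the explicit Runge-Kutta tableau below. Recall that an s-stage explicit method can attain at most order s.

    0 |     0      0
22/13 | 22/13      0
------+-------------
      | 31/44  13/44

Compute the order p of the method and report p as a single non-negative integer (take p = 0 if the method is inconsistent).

b = (31/44, 13/44)
c = (0, 22/13)
Σ b_i: 31/44·1 + 13/44·1 = 1 ✓
b·c: 13/44·22/13 = 1/2 ✓; 2 stages ⇒ order 2.

2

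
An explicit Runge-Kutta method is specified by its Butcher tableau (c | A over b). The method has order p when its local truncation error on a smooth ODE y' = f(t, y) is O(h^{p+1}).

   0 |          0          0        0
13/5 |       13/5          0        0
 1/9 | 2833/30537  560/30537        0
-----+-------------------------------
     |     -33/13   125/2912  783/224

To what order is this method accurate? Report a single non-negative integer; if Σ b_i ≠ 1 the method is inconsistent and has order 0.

3

b = (-33/13, 125/2912, 783/224)
c = (0, 13/5, 1/9)
Ac = (0, 0, 112/2349)
Σ b_i: (-33/13)·1 + 125/2912·1 + 783/224·1 = 1 ✓
b·c: 125/2912·13/5 + 783/224·1/9 = 1/2 ✓
b·c²: 125/2912·169/25 + 783/224·1/81 = 1/3 ✓
b·Ac: 783/224·112/2349 = 1/6 ✓; 3 stages ⇒ order 3.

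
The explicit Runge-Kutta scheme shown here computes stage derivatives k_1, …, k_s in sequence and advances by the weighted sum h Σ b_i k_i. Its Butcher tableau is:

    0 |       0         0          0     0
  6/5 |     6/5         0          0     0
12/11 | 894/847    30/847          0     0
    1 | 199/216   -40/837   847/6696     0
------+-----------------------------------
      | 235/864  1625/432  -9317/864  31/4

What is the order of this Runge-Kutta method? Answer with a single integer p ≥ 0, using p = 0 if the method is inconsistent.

b = (235/864, 1625/432, -9317/864, 31/4)
c = (0, 6/5, 12/11, 1)
Ac = (0, 0, 36/847, 5/62)
Σ b_i: 235/864·1 + 1625/432·1 + (-9317/864)·1 + 31/4·1 = 1 ✓
b·c: 1625/432·6/5 + (-9317/864)·12/11 + 31/4·1 = 1/2 ✓
b·c²: 1625/432·36/25 + (-9317/864)·144/121 + 31/4·1 = 1/3 ✓
b·Ac: (-9317/864)·36/847 + 31/4·5/62 = 1/6 ✓
b·c³: 1625/432·216/125 + (-9317/864)·1728/1331 + 31/4·1 = 1/4 ✓
b·(c∘Ac): (-9317/864)·432/9317 + 31/4·5/62 = 1/8 ✓
b·Ac²: (-9317/864)·216/4235 + 31/4·38/465 = 1/12 ✓
b·A²c: 31/4·1/186 = 1/24 ✓; 4 stages ⇒ order 4.

4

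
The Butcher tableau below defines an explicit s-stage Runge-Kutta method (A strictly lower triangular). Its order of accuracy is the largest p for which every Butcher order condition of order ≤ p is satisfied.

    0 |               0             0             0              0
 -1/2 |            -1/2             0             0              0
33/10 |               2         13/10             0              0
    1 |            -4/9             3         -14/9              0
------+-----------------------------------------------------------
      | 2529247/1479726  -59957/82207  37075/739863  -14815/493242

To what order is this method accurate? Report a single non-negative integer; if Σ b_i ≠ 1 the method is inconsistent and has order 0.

b = (2529247/1479726, -59957/82207, 37075/739863, -14815/493242)
c = (0, -1/2, 33/10, 1)
Ac = (0, 0, -13/20, -199/30)
Σ b_i: 2529247/1479726·1 + (-59957/82207)·1 + 37075/739863·1 + (-14815/493242)·1 = 1 ✓
b·c: (-59957/82207)·(-1/2) + 37075/739863·33/10 + (-14815/493242)·1 = 1/2 ✓
b·c²: (-59957/82207)·1/4 + 37075/739863·1089/100 + (-14815/493242)·1 = 1/3 ✓
b·Ac: 37075/739863·(-13/20) + (-14815/493242)·(-199/30) = 1/6 ✓
b·c³: (-59957/82207)·(-1/8) + 37075/739863·35937/1000 + (-14815/493242)·1 = 2295989/1233105 ≠ 1/4 ⇒ order 3.
b·(c∘Ac): 37075/739863·(-429/200) + (-14815/493242)·(-199/30) = 543067/5918904 ≠ 1/8
b·Ac²: 37075/739863·13/40 + (-14815/493242)·(-1619/100) = 7436633/14797260 ≠ 1/12
b·A²c: (-14815/493242)·91/90 = -269633/8878356 ≠ 1/24

3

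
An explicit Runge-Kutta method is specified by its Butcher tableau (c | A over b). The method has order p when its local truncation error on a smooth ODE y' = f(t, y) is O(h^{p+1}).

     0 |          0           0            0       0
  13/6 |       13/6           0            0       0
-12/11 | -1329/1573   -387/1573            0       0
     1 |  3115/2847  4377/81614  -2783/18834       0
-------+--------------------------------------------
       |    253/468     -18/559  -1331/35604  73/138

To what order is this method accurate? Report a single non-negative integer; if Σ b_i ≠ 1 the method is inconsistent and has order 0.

b = (253/468, -18/559, -1331/35604, 73/138)
c = (0, 13/6, -12/11, 1)
Ac = (0, 0, -129/242, 81/292)
Σ b_i: 253/468·1 + (-18/559)·1 + (-1331/35604)·1 + 73/138·1 = 1 ✓
b·c: (-18/559)·13/6 + (-1331/35604)·(-12/11) + 73/138·1 = 1/2 ✓
b·c²: (-18/559)·169/36 + (-1331/35604)·144/121 + 73/138·1 = 1/3 ✓
b·Ac: (-1331/35604)·(-129/242) + 73/138·81/292 = 1/6 ✓
b·c³: (-18/559)·2197/216 + (-1331/35604)·(-1728/1331) + 73/138·1 = 1/4 ✓
b·(c∘Ac): (-1331/35604)·774/1331 + 73/138·81/292 = 1/8 ✓
b·Ac²: (-1331/35604)·(-559/484) + 73/138·133/1752 = 1/12 ✓
b·A²c: 73/138·23/292 = 1/24 ✓; 4 stages ⇒ order 4.

4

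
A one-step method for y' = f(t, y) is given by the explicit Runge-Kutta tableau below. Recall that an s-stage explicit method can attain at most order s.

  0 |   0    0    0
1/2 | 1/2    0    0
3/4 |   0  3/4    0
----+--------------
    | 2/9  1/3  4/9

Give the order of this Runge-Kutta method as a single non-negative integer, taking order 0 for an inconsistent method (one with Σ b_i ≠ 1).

3

b = (2/9, 1/3, 4/9)
c = (0, 1/2, 3/4)
Ac = (0, 0, 3/8)
Σ b_i: 2/9·1 + 1/3·1 + 4/9·1 = 1 ✓
b·c: 1/3·1/2 + 4/9·3/4 = 1/2 ✓
b·c²: 1/3·1/4 + 4/9·9/16 = 1/3 ✓
b·Ac: 4/9·3/8 = 1/6 ✓; 3 stages ⇒ order 3.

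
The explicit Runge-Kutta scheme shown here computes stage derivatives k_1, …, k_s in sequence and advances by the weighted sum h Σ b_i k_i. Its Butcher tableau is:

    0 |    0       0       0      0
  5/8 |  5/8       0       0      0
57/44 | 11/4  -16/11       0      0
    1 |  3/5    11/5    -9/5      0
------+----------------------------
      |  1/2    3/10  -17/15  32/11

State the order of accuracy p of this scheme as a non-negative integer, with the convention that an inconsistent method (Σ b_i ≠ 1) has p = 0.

b = (1/2, 3/10, -17/15, 32/11)
c = (0, 5/8, 57/44, 1)
Ac = (0, 0, -10/11, -421/440)
Σ b_i: 1/2·1 + 3/10·1 + (-17/15)·1 + 32/11·1 = 85/33 ≠ 1 ⇒ order 0.

0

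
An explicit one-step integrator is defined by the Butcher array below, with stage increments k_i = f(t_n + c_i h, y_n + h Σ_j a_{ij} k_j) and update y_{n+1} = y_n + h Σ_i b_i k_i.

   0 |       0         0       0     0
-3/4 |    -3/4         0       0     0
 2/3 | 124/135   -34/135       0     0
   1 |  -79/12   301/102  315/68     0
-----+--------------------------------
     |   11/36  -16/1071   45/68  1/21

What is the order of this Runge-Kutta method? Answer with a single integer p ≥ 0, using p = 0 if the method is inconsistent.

4

b = (11/36, -16/1071, 45/68, 1/21)
c = (0, -3/4, 2/3, 1)
Ac = (0, 0, 17/90, 7/8)
Σ b_i: 11/36·1 + (-16/1071)·1 + 45/68·1 + 1/21·1 = 1 ✓
b·c: (-16/1071)·(-3/4) + 45/68·2/3 + 1/21·1 = 1/2 ✓
b·c²: (-16/1071)·9/16 + 45/68·4/9 + 1/21·1 = 1/3 ✓
b·Ac: 45/68·17/90 + 1/21·7/8 = 1/6 ✓
b·c³: (-16/1071)·(-27/64) + 45/68·8/27 + 1/21·1 = 1/4 ✓
b·(c∘Ac): 45/68·17/135 + 1/21·7/8 = 1/8 ✓
b·Ac²: 45/68·(-17/120) + 1/21·119/32 = 1/12 ✓
b·A²c: 1/21·7/8 = 1/24 ✓; 4 stages ⇒ order 4.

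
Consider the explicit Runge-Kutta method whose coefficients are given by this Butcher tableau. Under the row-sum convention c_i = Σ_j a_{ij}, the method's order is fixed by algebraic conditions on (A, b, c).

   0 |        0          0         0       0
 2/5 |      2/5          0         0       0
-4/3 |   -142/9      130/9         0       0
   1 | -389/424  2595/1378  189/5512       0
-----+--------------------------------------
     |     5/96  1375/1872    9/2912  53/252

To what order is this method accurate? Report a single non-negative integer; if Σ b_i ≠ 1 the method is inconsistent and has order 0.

4

b = (5/96, 1375/1872, 9/2912, 53/252)
c = (0, 2/5, -4/3, 1)
Ac = (0, 0, 52/9, 75/106)
Σ b_i: 5/96·1 + 1375/1872·1 + 9/2912·1 + 53/252·1 = 1 ✓
b·c: 1375/1872·2/5 + 9/2912·(-4/3) + 53/252·1 = 1/2 ✓
b·c²: 1375/1872·4/25 + 9/2912·16/9 + 53/252·1 = 1/3 ✓
b·Ac: 9/2912·52/9 + 53/252·75/106 = 1/6 ✓
b·c³: 1375/1872·8/125 + 9/2912·(-64/27) + 53/252·1 = 1/4 ✓
b·(c∘Ac): 9/2912·(-208/27) + 53/252·75/106 = 1/8 ✓
b·Ac²: 9/2912·104/45 + 53/252·96/265 = 1/12 ✓
b·A²c: 53/252·21/106 = 1/24 ✓; 4 stages ⇒ order 4.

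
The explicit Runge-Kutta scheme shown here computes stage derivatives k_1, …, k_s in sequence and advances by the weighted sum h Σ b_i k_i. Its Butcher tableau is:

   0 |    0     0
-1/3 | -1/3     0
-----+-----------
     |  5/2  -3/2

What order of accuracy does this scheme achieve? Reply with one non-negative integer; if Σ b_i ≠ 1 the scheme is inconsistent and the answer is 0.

b = (5/2, -3/2)
c = (0, -1/3)
Σ b_i: 5/2·1 + (-3/2)·1 = 1 ✓
b·c: (-3/2)·(-1/3) = 1/2 ✓; 2 stages ⇒ order 2.

2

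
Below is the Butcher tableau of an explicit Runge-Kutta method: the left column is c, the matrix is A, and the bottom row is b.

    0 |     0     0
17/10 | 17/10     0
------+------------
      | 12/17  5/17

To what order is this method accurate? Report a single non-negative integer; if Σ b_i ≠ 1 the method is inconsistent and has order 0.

2

b = (12/17, 5/17)
c = (0, 17/10)
Σ b_i: 12/17·1 + 5/17·1 = 1 ✓
b·c: 5/17·17/10 = 1/2 ✓; 2 stages ⇒ order 2.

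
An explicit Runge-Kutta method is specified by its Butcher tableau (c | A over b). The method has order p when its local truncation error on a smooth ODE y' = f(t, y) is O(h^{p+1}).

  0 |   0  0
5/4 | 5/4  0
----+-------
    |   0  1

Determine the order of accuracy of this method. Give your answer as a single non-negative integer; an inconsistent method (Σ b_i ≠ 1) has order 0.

1

b = (0, 1)
c = (0, 5/4)
Σ b_i: 1·1 = 1 ✓
b·c: 1·5/4 = 5/4 ≠ 1/2 ⇒ order 1.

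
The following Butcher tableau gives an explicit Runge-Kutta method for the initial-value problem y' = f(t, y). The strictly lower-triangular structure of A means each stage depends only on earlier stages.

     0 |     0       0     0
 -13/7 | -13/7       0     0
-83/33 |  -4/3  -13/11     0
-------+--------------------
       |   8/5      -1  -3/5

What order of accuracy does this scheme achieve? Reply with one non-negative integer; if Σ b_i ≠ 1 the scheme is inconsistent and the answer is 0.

0

b = (8/5, -1, -3/5)
c = (0, -13/7, -83/33)
Ac = (0, 0, 169/77)
Σ b_i: 8/5·1 + (-1)·1 + (-3/5)·1 = 0 ≠ 1 ⇒ order 0.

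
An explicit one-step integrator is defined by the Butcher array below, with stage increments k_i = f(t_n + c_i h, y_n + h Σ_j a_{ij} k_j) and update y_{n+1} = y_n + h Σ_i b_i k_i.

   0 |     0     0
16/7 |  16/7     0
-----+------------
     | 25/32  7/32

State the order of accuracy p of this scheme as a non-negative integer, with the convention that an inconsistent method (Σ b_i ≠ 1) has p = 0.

2

b = (25/32, 7/32)
c = (0, 16/7)
Σ b_i: 25/32·1 + 7/32·1 = 1 ✓
b·c: 7/32·16/7 = 1/2 ✓; 2 stages ⇒ order 2.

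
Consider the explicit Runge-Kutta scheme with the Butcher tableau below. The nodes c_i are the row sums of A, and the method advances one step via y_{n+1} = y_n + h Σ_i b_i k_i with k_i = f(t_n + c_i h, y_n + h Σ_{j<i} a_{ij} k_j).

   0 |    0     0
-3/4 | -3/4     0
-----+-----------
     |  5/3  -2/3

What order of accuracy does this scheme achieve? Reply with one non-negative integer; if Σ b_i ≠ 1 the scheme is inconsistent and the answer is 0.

b = (5/3, -2/3)
c = (0, -3/4)
Σ b_i: 5/3·1 + (-2/3)·1 = 1 ✓
b·c: (-2/3)·(-3/4) = 1/2 ✓; 2 stages ⇒ order 2.

2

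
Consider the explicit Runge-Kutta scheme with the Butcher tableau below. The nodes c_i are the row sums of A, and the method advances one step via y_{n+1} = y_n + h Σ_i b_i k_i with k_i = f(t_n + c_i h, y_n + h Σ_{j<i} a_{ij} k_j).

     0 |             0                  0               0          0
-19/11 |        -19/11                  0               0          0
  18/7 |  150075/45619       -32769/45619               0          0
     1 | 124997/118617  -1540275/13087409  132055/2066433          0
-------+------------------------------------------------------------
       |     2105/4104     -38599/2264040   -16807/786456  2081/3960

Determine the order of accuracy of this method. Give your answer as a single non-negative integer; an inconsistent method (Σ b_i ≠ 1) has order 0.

4

b = (2105/4104, -38599/2264040, -16807/786456, 2081/3960)
c = (0, -19/11, 18/7, 1)
Ac = (0, 0, 2979/2401, 765/2081)
Σ b_i: 2105/4104·1 + (-38599/2264040)·1 + (-16807/786456)·1 + 2081/3960·1 = 1 ✓
b·c: (-38599/2264040)·(-19/11) + (-16807/786456)·18/7 + 2081/3960·1 = 1/2 ✓
b·c²: (-38599/2264040)·361/121 + (-16807/786456)·324/49 + 2081/3960·1 = 1/3 ✓
b·Ac: (-16807/786456)·2979/2401 + 2081/3960·765/2081 = 1/6 ✓
b·c³: (-38599/2264040)·(-6859/1331) + (-16807/786456)·5832/343 + 2081/3960·1 = 1/4 ✓
b·(c∘Ac): (-16807/786456)·53622/16807 + 2081/3960·765/2081 = 1/8 ✓
b·Ac²: (-16807/786456)·(-56601/26411) + 2081/3960·1635/22891 = 1/12 ✓
b·A²c: 2081/3960·165/2081 = 1/24 ✓; 4 stages ⇒ order 4.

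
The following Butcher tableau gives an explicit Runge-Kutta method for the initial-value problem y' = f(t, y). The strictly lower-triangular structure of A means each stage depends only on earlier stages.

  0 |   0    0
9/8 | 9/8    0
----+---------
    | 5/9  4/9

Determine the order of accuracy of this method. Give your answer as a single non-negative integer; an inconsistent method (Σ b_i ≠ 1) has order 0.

b = (5/9, 4/9)
c = (0, 9/8)
Σ b_i: 5/9·1 + 4/9·1 = 1 ✓
b·c: 4/9·9/8 = 1/2 ✓; 2 stages ⇒ order 2.

2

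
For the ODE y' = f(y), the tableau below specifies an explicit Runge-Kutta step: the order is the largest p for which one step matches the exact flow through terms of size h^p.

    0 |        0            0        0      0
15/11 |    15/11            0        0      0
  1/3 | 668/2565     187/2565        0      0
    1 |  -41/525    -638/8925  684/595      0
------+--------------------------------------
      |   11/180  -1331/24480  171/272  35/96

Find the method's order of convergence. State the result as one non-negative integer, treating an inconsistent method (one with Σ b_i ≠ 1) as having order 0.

4

b = (11/180, -1331/24480, 171/272, 35/96)
c = (0, 15/11, 1/3, 1)
Ac = (0, 0, 17/171, 2/7)
Σ b_i: 11/180·1 + (-1331/24480)·1 + 171/272·1 + 35/96·1 = 1 ✓
b·c: (-1331/24480)·15/11 + 171/272·1/3 + 35/96·1 = 1/2 ✓
b·c²: (-1331/24480)·225/121 + 171/272·1/9 + 35/96·1 = 1/3 ✓
b·Ac: 171/272·17/171 + 35/96·2/7 = 1/6 ✓
b·c³: (-1331/24480)·3375/1331 + 171/272·1/27 + 35/96·1 = 1/4 ✓
b·(c∘Ac): 171/272·17/513 + 35/96·2/7 = 1/8 ✓
b·Ac²: 171/272·85/627 + 35/96·(-2/385) = 1/12 ✓
b·A²c: 35/96·4/35 = 1/24 ✓; 4 stages ⇒ order 4.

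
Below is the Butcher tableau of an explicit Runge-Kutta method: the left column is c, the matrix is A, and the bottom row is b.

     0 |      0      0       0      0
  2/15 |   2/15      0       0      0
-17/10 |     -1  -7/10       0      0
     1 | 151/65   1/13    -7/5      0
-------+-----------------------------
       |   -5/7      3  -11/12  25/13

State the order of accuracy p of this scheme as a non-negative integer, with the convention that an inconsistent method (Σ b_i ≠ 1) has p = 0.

0

b = (-5/7, 3, -11/12, 25/13)
c = (0, 2/15, -17/10, 1)
Ac = (0, 0, -7/75, 4661/1950)
Σ b_i: (-5/7)·1 + 3·1 + (-11/12)·1 + 25/13·1 = 3595/1092 ≠ 1 ⇒ order 0.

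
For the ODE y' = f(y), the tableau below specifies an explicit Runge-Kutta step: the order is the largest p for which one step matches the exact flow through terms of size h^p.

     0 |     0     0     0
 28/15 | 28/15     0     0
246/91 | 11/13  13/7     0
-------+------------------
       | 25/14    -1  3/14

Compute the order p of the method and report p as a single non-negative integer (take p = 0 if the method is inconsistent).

1

b = (25/14, -1, 3/14)
c = (0, 28/15, 246/91)
Ac = (0, 0, 52/15)
Σ b_i: 25/14·1 + (-1)·1 + 3/14·1 = 1 ✓
b·c: (-1)·28/15 + 3/14·246/91 = -12301/9555 ≠ 1/2 ⇒ order 1.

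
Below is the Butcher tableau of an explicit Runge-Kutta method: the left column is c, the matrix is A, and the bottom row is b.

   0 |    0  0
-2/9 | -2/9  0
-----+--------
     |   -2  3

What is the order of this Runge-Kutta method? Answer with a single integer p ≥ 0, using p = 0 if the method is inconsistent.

b = (-2, 3)
c = (0, -2/9)
Σ b_i: (-2)·1 + 3·1 = 1 ✓
b·c: 3·(-2/9) = -2/3 ≠ 1/2 ⇒ order 1.

1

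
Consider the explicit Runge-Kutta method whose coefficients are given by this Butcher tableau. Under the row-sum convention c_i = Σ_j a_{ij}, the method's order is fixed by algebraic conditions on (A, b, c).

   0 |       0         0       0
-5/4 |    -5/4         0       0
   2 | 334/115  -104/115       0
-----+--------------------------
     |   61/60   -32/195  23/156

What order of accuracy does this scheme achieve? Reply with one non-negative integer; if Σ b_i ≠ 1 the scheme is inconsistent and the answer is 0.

b = (61/60, -32/195, 23/156)
c = (0, -5/4, 2)
Ac = (0, 0, 26/23)
Σ b_i: 61/60·1 + (-32/195)·1 + 23/156·1 = 1 ✓
b·c: (-32/195)·(-5/4) + 23/156·2 = 1/2 ✓
b·c²: (-32/195)·25/16 + 23/156·4 = 1/3 ✓
b·Ac: 23/156·26/23 = 1/6 ✓; 3 stages ⇒ order 3.

3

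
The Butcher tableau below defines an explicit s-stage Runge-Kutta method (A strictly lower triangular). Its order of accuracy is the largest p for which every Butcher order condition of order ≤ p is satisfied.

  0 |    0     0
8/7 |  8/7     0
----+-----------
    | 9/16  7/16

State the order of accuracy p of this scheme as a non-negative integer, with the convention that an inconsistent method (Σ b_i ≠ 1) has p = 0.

b = (9/16, 7/16)
c = (0, 8/7)
Σ b_i: 9/16·1 + 7/16·1 = 1 ✓
b·c: 7/16·8/7 = 1/2 ✓; 2 stages ⇒ order 2.

2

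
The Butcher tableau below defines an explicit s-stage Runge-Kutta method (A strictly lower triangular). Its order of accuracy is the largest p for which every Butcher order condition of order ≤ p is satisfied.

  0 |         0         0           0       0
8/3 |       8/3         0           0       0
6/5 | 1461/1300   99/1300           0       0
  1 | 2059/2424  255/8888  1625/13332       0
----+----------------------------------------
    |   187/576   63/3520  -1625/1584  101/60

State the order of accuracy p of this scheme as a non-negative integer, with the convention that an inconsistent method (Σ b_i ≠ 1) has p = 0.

b = (187/576, 63/3520, -1625/1584, 101/60)
c = (0, 8/3, 6/5, 1)
Ac = (0, 0, 66/325, 45/202)
Σ b_i: 187/576·1 + 63/3520·1 + (-1625/1584)·1 + 101/60·1 = 1 ✓
b·c: 63/3520·8/3 + (-1625/1584)·6/5 + 101/60·1 = 1/2 ✓
b·c²: 63/3520·64/9 + (-1625/1584)·36/25 + 101/60·1 = 1/3 ✓
b·Ac: (-1625/1584)·66/325 + 101/60·45/202 = 1/6 ✓
b·c³: 63/3520·512/27 + (-1625/1584)·216/125 + 101/60·1 = 1/4 ✓
b·(c∘Ac): (-1625/1584)·396/1625 + 101/60·45/202 = 1/8 ✓
b·Ac²: (-1625/1584)·176/325 + 101/60·115/303 = 1/12 ✓
b·A²c: 101/60·5/202 = 1/24 ✓; 4 stages ⇒ order 4.

4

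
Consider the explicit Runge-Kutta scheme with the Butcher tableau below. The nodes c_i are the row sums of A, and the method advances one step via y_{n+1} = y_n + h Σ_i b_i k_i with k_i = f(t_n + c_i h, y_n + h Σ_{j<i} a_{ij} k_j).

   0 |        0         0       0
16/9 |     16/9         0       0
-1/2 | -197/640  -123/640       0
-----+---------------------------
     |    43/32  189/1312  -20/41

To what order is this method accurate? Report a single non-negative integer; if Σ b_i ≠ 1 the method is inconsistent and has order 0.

b = (43/32, 189/1312, -20/41)
c = (0, 16/9, -1/2)
Ac = (0, 0, -41/120)
Σ b_i: 43/32·1 + 189/1312·1 + (-20/41)·1 = 1 ✓
b·c: 189/1312·16/9 + (-20/41)·(-1/2) = 1/2 ✓
b·c²: 189/1312·256/81 + (-20/41)·1/4 = 1/3 ✓
b·Ac: (-20/41)·(-41/120) = 1/6 ✓; 3 stages ⇒ order 3.

3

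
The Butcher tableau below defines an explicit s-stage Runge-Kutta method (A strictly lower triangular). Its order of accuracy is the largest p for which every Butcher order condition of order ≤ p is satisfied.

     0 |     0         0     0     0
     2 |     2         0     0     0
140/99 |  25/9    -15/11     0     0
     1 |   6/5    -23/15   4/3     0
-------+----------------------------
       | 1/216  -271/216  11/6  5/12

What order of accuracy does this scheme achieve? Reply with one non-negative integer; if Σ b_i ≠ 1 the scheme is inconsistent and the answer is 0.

b = (1/216, -271/216, 11/6, 5/12)
c = (0, 2, 140/99, 1)
Ac = (0, 0, -30/11, -1754/1485)
Σ b_i: 1/216·1 + (-271/216)·1 + 11/6·1 + 5/12·1 = 1 ✓
b·c: (-271/216)·2 + 11/6·140/99 + 5/12·1 = 1/2 ✓
b·c²: (-271/216)·4 + 11/6·19600/9801 + 5/12·1 = -10003/10692 ≠ 1/3 ⇒ order 2.
b·Ac: 11/6·(-30/11) + 5/12·(-1754/1485) = -9787/1782 ≠ 1/6

2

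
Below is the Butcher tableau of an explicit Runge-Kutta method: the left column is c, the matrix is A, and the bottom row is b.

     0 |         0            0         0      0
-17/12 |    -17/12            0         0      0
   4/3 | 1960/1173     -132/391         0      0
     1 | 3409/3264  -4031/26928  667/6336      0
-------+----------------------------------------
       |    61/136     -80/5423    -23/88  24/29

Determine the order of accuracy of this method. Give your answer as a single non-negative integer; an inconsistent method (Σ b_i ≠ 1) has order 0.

b = (61/136, -80/5423, -23/88, 24/29)
c = (0, -17/12, 4/3, 1)
Ac = (0, 0, 11/23, 203/576)
Σ b_i: 61/136·1 + (-80/5423)·1 + (-23/88)·1 + 24/29·1 = 1 ✓
b·c: (-80/5423)·(-17/12) + (-23/88)·4/3 + 24/29·1 = 1/2 ✓
b·c²: (-80/5423)·289/144 + (-23/88)·16/9 + 24/29·1 = 1/3 ✓
b·Ac: (-23/88)·11/23 + 24/29·203/576 = 1/6 ✓
b·c³: (-80/5423)·(-4913/1728) + (-23/88)·64/27 + 24/29·1 = 1/4 ✓
b·(c∘Ac): (-23/88)·44/69 + 24/29·203/576 = 1/8 ✓
b·Ac²: (-23/88)·(-187/276) + 24/29·(-29/256) = 1/12 ✓
b·A²c: 24/29·29/576 = 1/24 ✓; 4 stages ⇒ order 4.

4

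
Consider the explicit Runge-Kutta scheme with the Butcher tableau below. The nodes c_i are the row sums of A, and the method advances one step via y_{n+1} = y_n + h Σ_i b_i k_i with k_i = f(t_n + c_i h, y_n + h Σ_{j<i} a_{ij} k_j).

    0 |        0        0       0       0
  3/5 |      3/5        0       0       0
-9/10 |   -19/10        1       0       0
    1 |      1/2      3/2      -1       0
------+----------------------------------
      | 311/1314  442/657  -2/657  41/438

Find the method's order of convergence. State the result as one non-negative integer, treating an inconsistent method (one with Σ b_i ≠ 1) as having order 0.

3

b = (311/1314, 442/657, -2/657, 41/438)
c = (0, 3/5, -9/10, 1)
Ac = (0, 0, 3/5, 9/5)
Σ b_i: 311/1314·1 + 442/657·1 + (-2/657)·1 + 41/438·1 = 1 ✓
b·c: 442/657·3/5 + (-2/657)·(-9/10) + 41/438·1 = 1/2 ✓
b·c²: 442/657·9/25 + (-2/657)·81/100 + 41/438·1 = 1/3 ✓
b·Ac: (-2/657)·3/5 + 41/438·9/5 = 1/6 ✓
b·c³: 442/657·27/125 + (-2/657)·(-729/1000) + 41/438·1 = 5281/21900 ≠ 1/4 ⇒ order 3.
b·(c∘Ac): (-2/657)·(-27/50) + 41/438·9/5 = 621/3650 ≠ 1/8
b·Ac²: (-2/657)·9/25 + 41/438·(-27/100) = -77/2920 ≠ 1/12
b·A²c: 41/438·(-3/5) = -41/730 ≠ 1/24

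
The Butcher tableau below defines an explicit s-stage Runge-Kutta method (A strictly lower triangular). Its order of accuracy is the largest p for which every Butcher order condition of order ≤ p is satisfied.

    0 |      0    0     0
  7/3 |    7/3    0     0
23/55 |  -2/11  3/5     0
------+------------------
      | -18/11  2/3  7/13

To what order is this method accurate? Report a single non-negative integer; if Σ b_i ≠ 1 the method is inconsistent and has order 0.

b = (-18/11, 2/3, 7/13)
c = (0, 7/3, 23/55)
Ac = (0, 0, 7/5)
Σ b_i: (-18/11)·1 + 2/3·1 + 7/13·1 = -185/429 ≠ 1 ⇒ order 0.

0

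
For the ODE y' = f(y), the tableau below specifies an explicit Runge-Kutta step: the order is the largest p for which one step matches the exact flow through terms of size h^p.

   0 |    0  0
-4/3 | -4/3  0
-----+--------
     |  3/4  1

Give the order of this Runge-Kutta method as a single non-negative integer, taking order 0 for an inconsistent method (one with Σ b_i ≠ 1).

0

b = (3/4, 1)
c = (0, -4/3)
Σ b_i: 3/4·1 + 1·1 = 7/4 ≠ 1 ⇒ order 0.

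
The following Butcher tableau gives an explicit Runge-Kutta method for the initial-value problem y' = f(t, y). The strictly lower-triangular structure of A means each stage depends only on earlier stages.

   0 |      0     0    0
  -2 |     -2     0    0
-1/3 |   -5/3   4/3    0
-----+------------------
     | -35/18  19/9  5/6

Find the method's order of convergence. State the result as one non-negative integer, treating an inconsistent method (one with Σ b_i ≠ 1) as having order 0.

1

b = (-35/18, 19/9, 5/6)
c = (0, -2, -1/3)
Ac = (0, 0, -8/3)
Σ b_i: (-35/18)·1 + 19/9·1 + 5/6·1 = 1 ✓
b·c: 19/9·(-2) + 5/6·(-1/3) = -9/2 ≠ 1/2 ⇒ order 1.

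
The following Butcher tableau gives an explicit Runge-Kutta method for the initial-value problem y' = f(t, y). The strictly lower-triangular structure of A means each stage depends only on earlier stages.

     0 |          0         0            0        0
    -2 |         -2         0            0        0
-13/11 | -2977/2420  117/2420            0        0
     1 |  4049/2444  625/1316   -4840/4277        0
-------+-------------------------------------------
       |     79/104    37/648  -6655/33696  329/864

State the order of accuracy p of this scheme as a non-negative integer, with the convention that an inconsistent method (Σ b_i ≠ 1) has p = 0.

4

b = (79/104, 37/648, -6655/33696, 329/864)
c = (0, -2, -13/11, 1)
Ac = (0, 0, -117/1210, 255/658)
Σ b_i: 79/104·1 + 37/648·1 + (-6655/33696)·1 + 329/864·1 = 1 ✓
b·c: 37/648·(-2) + (-6655/33696)·(-13/11) + 329/864·1 = 1/2 ✓
b·c²: 37/648·4 + (-6655/33696)·169/121 + 329/864·1 = 1/3 ✓
b·Ac: (-6655/33696)·(-117/1210) + 329/864·255/658 = 1/6 ✓
b·c³: 37/648·(-8) + (-6655/33696)·(-2197/1331) + 329/864·1 = 1/4 ✓
b·(c∘Ac): (-6655/33696)·1521/13310 + 329/864·255/658 = 1/8 ✓
b·Ac²: (-6655/33696)·117/605 + 329/864·15/47 = 1/12 ✓
b·A²c: 329/864·36/329 = 1/24 ✓; 4 stages ⇒ order 4.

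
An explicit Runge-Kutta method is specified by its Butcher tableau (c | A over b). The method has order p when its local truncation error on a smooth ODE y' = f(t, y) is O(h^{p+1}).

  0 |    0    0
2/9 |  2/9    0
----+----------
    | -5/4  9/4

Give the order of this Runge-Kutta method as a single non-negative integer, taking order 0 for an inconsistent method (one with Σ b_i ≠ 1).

2

b = (-5/4, 9/4)
c = (0, 2/9)
Σ b_i: (-5/4)·1 + 9/4·1 = 1 ✓
b·c: 9/4·2/9 = 1/2 ✓; 2 stages ⇒ order 2.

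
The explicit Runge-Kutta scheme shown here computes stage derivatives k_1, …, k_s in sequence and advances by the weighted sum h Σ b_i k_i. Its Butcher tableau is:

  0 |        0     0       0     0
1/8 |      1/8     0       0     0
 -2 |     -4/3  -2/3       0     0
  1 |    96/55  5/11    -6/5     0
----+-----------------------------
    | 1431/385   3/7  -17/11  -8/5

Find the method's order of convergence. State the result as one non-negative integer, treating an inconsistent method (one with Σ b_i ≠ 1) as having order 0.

b = (1431/385, 3/7, -17/11, -8/5)
c = (0, 1/8, -2, 1)
Ac = (0, 0, -1/12, 1081/440)
Σ b_i: 1431/385·1 + 3/7·1 + (-17/11)·1 + (-8/5)·1 = 1 ✓
b·c: 3/7·1/8 + (-17/11)·(-2) + (-8/5)·1 = 4757/3080 ≠ 1/2 ⇒ order 1.

1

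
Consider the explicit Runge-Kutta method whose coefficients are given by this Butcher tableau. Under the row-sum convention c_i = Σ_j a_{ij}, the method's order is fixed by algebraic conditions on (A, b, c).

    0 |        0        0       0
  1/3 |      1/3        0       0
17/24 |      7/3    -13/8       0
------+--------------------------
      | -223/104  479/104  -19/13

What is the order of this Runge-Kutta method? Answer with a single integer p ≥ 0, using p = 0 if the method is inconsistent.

2

b = (-223/104, 479/104, -19/13)
c = (0, 1/3, 17/24)
Ac = (0, 0, -13/24)
Σ b_i: (-223/104)·1 + 479/104·1 + (-19/13)·1 = 1 ✓
b·c: 479/104·1/3 + (-19/13)·17/24 = 1/2 ✓
b·c²: 479/104·1/9 + (-19/13)·289/576 = -553/2496 ≠ 1/3 ⇒ order 2.
b·Ac: (-19/13)·(-13/24) = 19/24 ≠ 1/6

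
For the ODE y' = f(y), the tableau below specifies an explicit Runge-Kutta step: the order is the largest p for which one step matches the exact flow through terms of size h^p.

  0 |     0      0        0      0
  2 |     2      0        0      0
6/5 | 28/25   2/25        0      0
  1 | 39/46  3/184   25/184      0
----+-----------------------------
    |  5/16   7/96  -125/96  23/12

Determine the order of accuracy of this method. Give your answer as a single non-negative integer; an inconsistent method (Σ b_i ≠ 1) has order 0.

b = (5/16, 7/96, -125/96, 23/12)
c = (0, 2, 6/5, 1)
Ac = (0, 0, 4/25, 9/46)
Σ b_i: 5/16·1 + 7/96·1 + (-125/96)·1 + 23/12·1 = 1 ✓
b·c: 7/96·2 + (-125/96)·6/5 + 23/12·1 = 1/2 ✓
b·c²: 7/96·4 + (-125/96)·36/25 + 23/12·1 = 1/3 ✓
b·Ac: (-125/96)·4/25 + 23/12·9/46 = 1/6 ✓
b·c³: 7/96·8 + (-125/96)·216/125 + 23/12·1 = 1/4 ✓
b·(c∘Ac): (-125/96)·24/125 + 23/12·9/46 = 1/8 ✓
b·Ac²: (-125/96)·8/25 + 23/12·6/23 = 1/12 ✓
b·A²c: 23/12·1/46 = 1/24 ✓; 4 stages ⇒ order 4.

4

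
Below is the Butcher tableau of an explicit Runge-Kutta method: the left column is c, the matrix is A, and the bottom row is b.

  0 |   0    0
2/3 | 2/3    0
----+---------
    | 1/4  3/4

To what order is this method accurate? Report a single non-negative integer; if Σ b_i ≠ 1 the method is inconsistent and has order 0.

2

b = (1/4, 3/4)
c = (0, 2/3)
Σ b_i: 1/4·1 + 3/4·1 = 1 ✓
b·c: 3/4·2/3 = 1/2 ✓; 2 stages ⇒ order 2.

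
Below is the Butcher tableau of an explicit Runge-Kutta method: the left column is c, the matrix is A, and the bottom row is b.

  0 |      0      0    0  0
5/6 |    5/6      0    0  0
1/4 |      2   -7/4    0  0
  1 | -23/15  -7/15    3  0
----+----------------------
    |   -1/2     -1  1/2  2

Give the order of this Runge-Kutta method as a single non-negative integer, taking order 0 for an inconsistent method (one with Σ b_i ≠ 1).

b = (-1/2, -1, 1/2, 2)
c = (0, 5/6, 1/4, 1)
Ac = (0, 0, -35/24, 13/36)
Σ b_i: (-1/2)·1 + (-1)·1 + 1/2·1 + 2·1 = 1 ✓
b·c: (-1)·5/6 + 1/2·1/4 + 2·1 = 31/24 ≠ 1/2 ⇒ order 1.

1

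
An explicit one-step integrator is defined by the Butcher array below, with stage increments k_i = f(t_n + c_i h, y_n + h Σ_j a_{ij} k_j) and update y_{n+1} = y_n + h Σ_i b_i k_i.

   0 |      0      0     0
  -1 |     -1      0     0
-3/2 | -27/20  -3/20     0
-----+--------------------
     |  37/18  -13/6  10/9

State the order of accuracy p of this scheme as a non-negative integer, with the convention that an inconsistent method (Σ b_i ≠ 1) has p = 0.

b = (37/18, -13/6, 10/9)
c = (0, -1, -3/2)
Ac = (0, 0, 3/20)
Σ b_i: 37/18·1 + (-13/6)·1 + 10/9·1 = 1 ✓
b·c: (-13/6)·(-1) + 10/9·(-3/2) = 1/2 ✓
b·c²: (-13/6)·1 + 10/9·9/4 = 1/3 ✓
b·Ac: 10/9·3/20 = 1/6 ✓; 3 stages ⇒ order 3.

3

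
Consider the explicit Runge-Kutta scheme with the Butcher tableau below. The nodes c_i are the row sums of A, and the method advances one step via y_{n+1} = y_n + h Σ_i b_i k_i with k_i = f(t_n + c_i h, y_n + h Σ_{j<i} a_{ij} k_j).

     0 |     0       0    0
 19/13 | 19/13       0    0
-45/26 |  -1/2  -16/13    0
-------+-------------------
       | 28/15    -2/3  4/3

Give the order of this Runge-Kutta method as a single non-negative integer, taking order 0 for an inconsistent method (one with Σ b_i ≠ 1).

0

b = (28/15, -2/3, 4/3)
c = (0, 19/13, -45/26)
Ac = (0, 0, -304/169)
Σ b_i: 28/15·1 + (-2/3)·1 + 4/3·1 = 38/15 ≠ 1 ⇒ order 0.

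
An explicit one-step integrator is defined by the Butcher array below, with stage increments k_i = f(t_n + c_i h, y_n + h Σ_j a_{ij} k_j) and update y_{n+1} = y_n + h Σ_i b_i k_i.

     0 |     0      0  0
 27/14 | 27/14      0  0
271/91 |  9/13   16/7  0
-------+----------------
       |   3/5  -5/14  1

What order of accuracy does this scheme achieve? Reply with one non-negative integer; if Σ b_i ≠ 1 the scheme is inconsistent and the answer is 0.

0

b = (3/5, -5/14, 1)
c = (0, 27/14, 271/91)
Ac = (0, 0, 216/49)
Σ b_i: 3/5·1 + (-5/14)·1 + 1·1 = 87/70 ≠ 1 ⇒ order 0.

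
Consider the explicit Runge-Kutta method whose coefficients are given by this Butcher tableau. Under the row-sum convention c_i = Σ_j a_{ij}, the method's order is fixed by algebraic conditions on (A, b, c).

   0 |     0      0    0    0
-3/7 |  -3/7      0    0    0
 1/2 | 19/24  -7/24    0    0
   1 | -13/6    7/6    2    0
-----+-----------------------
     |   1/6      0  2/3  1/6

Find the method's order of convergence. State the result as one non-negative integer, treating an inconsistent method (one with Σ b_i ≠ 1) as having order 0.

4

b = (1/6, 0, 2/3, 1/6)
c = (0, -3/7, 1/2, 1)
Ac = (0, 0, 1/8, 1/2)
Σ b_i: 1/6·1 + 2/3·1 + 1/6·1 = 1 ✓
b·c: 2/3·1/2 + 1/6·1 = 1/2 ✓
b·c²: 2/3·1/4 + 1/6·1 = 1/3 ✓
b·Ac: 2/3·1/8 + 1/6·1/2 = 1/6 ✓
b·c³: 2/3·1/8 + 1/6·1 = 1/4 ✓
b·(c∘Ac): 2/3·1/16 + 1/6·1/2 = 1/8 ✓
b·Ac²: 2/3·(-3/56) + 1/6·5/7 = 1/12 ✓
b·A²c: 1/6·1/4 = 1/24 ✓; 4 stages ⇒ order 4.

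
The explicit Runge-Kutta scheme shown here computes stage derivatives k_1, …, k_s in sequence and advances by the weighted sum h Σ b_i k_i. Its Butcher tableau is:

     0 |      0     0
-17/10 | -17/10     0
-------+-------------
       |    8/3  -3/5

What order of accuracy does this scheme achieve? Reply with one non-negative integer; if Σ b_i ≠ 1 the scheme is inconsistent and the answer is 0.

b = (8/3, -3/5)
c = (0, -17/10)
Σ b_i: 8/3·1 + (-3/5)·1 = 31/15 ≠ 1 ⇒ order 0.

0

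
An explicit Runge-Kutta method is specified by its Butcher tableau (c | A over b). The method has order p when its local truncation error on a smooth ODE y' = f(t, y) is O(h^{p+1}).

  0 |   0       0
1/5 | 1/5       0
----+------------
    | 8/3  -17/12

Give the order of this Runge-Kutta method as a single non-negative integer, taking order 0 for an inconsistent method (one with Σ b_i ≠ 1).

b = (8/3, -17/12)
c = (0, 1/5)
Σ b_i: 8/3·1 + (-17/12)·1 = 5/4 ≠ 1 ⇒ order 0.

0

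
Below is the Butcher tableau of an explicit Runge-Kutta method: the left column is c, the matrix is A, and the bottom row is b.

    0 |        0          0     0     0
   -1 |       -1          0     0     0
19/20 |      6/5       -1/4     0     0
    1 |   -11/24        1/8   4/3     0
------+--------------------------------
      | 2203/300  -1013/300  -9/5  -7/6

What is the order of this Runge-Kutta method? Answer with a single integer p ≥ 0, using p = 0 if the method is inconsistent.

2

b = (2203/300, -1013/300, -9/5, -7/6)
c = (0, -1, 19/20, 1)
Ac = (0, 0, 1/4, 137/120)
Σ b_i: 2203/300·1 + (-1013/300)·1 + (-9/5)·1 + (-7/6)·1 = 1 ✓
b·c: (-1013/300)·(-1) + (-9/5)·19/20 + (-7/6)·1 = 1/2 ✓
b·c²: (-1013/300)·1 + (-9/5)·361/400 + (-7/6)·1 = -37007/6000 ≠ 1/3 ⇒ order 2.
b·Ac: (-9/5)·1/4 + (-7/6)·137/120 = -1283/720 ≠ 1/6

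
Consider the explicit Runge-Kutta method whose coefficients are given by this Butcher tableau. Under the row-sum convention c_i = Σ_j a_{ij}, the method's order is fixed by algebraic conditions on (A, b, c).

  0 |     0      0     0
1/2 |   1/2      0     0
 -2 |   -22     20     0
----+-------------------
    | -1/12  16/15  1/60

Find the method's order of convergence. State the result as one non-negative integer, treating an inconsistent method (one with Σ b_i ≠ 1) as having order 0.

3

b = (-1/12, 16/15, 1/60)
c = (0, 1/2, -2)
Ac = (0, 0, 10)
Σ b_i: (-1/12)·1 + 16/15·1 + 1/60·1 = 1 ✓
b·c: 16/15·1/2 + 1/60·(-2) = 1/2 ✓
b·c²: 16/15·1/4 + 1/60·4 = 1/3 ✓
b·Ac: 1/60·10 = 1/6 ✓; 3 stages ⇒ order 3.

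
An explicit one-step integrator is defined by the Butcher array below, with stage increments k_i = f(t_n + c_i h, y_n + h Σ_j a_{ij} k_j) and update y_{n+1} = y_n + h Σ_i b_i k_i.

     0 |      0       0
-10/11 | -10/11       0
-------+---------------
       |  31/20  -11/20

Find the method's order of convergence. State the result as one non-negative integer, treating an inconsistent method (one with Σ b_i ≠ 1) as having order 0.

b = (31/20, -11/20)
c = (0, -10/11)
Σ b_i: 31/20·1 + (-11/20)·1 = 1 ✓
b·c: (-11/20)·(-10/11) = 1/2 ✓; 2 stages ⇒ order 2.

2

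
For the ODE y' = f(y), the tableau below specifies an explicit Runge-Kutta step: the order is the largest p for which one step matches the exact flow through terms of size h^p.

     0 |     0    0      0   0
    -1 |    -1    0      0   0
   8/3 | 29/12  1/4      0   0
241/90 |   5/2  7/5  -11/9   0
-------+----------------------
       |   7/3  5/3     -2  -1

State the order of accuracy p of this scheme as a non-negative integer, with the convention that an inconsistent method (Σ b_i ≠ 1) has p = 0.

b = (7/3, 5/3, -2, -1)
c = (0, -1, 8/3, 241/90)
Ac = (0, 0, -1/4, -629/135)
Σ b_i: 7/3·1 + 5/3·1 + (-2)·1 + (-1)·1 = 1 ✓
b·c: 5/3·(-1) + (-2)·8/3 + (-1)·241/90 = -871/90 ≠ 1/2 ⇒ order 1.

1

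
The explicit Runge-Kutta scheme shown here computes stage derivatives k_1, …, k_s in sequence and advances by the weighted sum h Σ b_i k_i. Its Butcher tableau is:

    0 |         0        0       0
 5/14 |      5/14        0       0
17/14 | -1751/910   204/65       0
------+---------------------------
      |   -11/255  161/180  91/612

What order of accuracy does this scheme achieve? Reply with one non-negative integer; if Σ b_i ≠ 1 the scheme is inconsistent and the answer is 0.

b = (-11/255, 161/180, 91/612)
c = (0, 5/14, 17/14)
Ac = (0, 0, 102/91)
Σ b_i: (-11/255)·1 + 161/180·1 + 91/612·1 = 1 ✓
b·c: 161/180·5/14 + 91/612·17/14 = 1/2 ✓
b·c²: 161/180·25/196 + 91/612·289/196 = 1/3 ✓
b·Ac: 91/612·102/91 = 1/6 ✓; 3 stages ⇒ order 3.

3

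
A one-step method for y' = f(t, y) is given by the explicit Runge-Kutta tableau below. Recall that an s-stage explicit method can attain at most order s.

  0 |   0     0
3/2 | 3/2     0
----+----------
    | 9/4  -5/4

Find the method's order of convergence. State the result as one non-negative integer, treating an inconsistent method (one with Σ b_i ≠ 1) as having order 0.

1

b = (9/4, -5/4)
c = (0, 3/2)
Σ b_i: 9/4·1 + (-5/4)·1 = 1 ✓
b·c: (-5/4)·3/2 = -15/8 ≠ 1/2 ⇒ order 1.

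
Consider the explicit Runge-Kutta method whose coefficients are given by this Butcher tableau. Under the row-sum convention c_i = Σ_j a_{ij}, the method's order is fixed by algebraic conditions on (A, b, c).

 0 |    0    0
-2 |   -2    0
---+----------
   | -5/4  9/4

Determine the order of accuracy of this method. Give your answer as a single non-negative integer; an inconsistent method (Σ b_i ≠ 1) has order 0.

1

b = (-5/4, 9/4)
c = (0, -2)
Σ b_i: (-5/4)·1 + 9/4·1 = 1 ✓
b·c: 9/4·(-2) = -9/2 ≠ 1/2 ⇒ order 1.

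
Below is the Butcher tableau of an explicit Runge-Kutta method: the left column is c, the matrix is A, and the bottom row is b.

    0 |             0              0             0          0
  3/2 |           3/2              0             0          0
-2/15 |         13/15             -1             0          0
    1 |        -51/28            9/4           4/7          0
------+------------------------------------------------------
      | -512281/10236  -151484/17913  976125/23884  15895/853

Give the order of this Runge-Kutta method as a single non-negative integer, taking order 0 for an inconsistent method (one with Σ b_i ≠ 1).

3

b = (-512281/10236, -151484/17913, 976125/23884, 15895/853)
c = (0, 3/2, -2/15, 1)
Ac = (0, 0, -3/2, 2771/840)
Σ b_i: (-512281/10236)·1 + (-151484/17913)·1 + 976125/23884·1 + 15895/853·1 = 1 ✓
b·c: (-151484/17913)·3/2 + 976125/23884·(-2/15) + 15895/853·1 = 1/2 ✓
b·c²: (-151484/17913)·9/4 + 976125/23884·4/225 + 15895/853·1 = 1/3 ✓
b·Ac: 976125/23884·(-3/2) + 15895/853·2771/840 = 1/6 ✓
b·c³: (-151484/17913)·27/8 + 976125/23884·(-8/3375) + 15895/853·1 = -153599/15354 ≠ 1/4 ⇒ order 3.
b·(c∘Ac): 976125/23884·1/5 + 15895/853·2771/840 = 9980359/143304 ≠ 1/8
b·Ac²: 976125/23884·(-9/4) + 15895/853·127831/25200 = 394433/153540 ≠ 1/12
b·A²c: 15895/853·(-6/7) = -95370/5971 ≠ 1/24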